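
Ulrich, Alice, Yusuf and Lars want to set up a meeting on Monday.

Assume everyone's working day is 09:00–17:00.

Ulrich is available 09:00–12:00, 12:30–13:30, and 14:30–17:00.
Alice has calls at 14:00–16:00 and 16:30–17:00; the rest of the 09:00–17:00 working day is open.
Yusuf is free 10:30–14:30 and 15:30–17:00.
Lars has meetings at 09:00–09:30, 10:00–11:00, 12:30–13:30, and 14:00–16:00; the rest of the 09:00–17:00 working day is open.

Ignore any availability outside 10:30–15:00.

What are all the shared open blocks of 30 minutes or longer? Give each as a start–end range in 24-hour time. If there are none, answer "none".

Alice free within 09:00–17:00: 09:00–14:00, 16:00–16:30.
Lars free within 09:00–17:00: 09:30–10:00, 11:00–12:30, 13:30–14:00, 16:00–17:00.
Ulrich ∩ Alice: 09:00–12:00, 12:30–13:30, 16:00–16:30.
Ulrich ∩ Alice ∩ Yusuf: 10:30–12:00, 12:30–13:30, 16:00–16:30.
Ulrich ∩ Alice ∩ Yusuf ∩ Lars: 11:00–12:00, 16:00–16:30.
Restricted to 10:30–15:00: 11:00–12:00.
Windows ≥ 30 min: 11:00–12:00.

11:00–12:00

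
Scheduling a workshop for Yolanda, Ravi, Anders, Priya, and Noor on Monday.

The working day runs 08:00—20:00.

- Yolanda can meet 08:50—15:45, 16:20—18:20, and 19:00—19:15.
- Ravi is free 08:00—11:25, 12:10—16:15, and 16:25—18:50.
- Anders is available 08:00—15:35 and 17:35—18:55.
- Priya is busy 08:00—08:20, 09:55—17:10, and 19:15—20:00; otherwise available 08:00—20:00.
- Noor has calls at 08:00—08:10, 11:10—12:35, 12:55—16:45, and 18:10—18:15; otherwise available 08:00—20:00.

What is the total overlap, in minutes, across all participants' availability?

105 minutes

Priya free within 08:00–20:00: 08:20–09:55, 17:10–19:15.
Noor free within 08:00–20:00: 08:10–11:10, 12:35–12:55, 16:45–18:10, 18:15–20:00.
Yolanda ∩ Ravi: 08:50–11:25, 12:10–15:45, 16:25–18:20.
Yolanda ∩ Ravi ∩ Anders: 08:50–11:25, 12:10–15:35, 17:35–18:20.
Yolanda ∩ Ravi ∩ Anders ∩ Priya: 08:50–09:55, 17:35–18:20.
Yolanda ∩ Ravi ∩ Anders ∩ Priya ∩ Noor: 08:50–09:55, 17:35–18:10, 18:15–18:20.
Total common minutes: 65 + 35 + 5 = 105.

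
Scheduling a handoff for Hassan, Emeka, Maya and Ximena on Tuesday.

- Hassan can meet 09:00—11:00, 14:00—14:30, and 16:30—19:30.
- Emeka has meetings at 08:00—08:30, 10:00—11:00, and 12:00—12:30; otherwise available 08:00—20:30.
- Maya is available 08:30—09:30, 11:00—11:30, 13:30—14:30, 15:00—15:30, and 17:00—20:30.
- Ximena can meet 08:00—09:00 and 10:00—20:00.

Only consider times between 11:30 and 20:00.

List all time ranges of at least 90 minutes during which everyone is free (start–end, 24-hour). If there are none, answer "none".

Emeka free within 08:00–20:30: 08:30–10:00, 11:00–12:00, 12:30–20:30.
Hassan ∩ Emeka: 09:00–10:00, 14:00–14:30, 16:30–19:30.
Hassan ∩ Emeka ∩ Maya: 09:00–09:30, 14:00–14:30, 17:00–19:30.
Hassan ∩ Emeka ∩ Maya ∩ Ximena: 14:00–14:30, 17:00–19:30.
Restricted to 11:30–20:00: 14:00–14:30, 17:00–19:30.
Windows ≥ 90 min: 17:00–19:30.

17:00–19:30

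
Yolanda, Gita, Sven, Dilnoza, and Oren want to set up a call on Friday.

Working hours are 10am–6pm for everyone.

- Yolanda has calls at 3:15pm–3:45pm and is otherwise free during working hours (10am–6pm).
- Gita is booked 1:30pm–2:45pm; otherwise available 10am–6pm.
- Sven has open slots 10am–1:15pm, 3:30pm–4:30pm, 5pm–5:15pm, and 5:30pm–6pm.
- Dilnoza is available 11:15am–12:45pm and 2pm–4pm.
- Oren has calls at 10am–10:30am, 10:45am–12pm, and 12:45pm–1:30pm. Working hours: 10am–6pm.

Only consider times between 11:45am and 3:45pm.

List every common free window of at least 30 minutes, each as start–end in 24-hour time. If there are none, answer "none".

Yolanda free within 10:00–18:00: 10:00–15:15, 15:45–18:00.
Gita free within 10:00–18:00: 10:00–13:30, 14:45–18:00.
Oren free within 10:00–18:00: 10:30–10:45, 12:00–12:45, 13:30–18:00.
Yolanda ∩ Gita: 10:00–13:30, 14:45–15:15, 15:45–18:00.
Yolanda ∩ Gita ∩ Sven: 10:00–13:15, 15:45–16:30, 17:00–17:15, 17:30–18:00.
Yolanda ∩ Gita ∩ Sven ∩ Dilnoza: 11:15–12:45, 15:45–16:00.
Yolanda ∩ Gita ∩ Sven ∩ Dilnoza ∩ Oren: 12:00–12:45, 15:45–16:00.
Restricted to 11:45–15:45: 12:00–12:45.
Windows ≥ 30 min: 12:00–12:45.

12:00–12:45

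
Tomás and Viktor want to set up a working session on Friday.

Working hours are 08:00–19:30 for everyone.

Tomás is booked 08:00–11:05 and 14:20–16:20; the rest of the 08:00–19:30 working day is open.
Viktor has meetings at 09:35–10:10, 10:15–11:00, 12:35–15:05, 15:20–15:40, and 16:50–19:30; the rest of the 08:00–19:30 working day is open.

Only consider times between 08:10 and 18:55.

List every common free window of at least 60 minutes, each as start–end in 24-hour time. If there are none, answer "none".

Tomás free within 08:00–19:30: 11:05–14:20, 16:20–19:30.
Viktor free within 08:00–19:30: 08:00–09:35, 10:10–10:15, 11:00–12:35, 15:05–15:20, 15:40–16:50.
Tomás ∩ Viktor: 11:05–12:35, 16:20–16:50.
Restricted to 08:10–18:55: 11:05–12:35, 16:20–16:50.
Windows ≥ 60 min: 11:05–12:35.

11:05–12:35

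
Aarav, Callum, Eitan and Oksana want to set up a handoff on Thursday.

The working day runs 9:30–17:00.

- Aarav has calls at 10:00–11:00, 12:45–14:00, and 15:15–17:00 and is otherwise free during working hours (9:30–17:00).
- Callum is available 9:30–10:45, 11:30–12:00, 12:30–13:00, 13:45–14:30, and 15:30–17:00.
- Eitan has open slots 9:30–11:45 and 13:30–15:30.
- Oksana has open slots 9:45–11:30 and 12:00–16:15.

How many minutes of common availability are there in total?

Aarav free within 09:30–17:00: 09:30–10:00, 11:00–12:45, 14:00–15:15.
Aarav ∩ Callum: 09:30–10:00, 11:30–12:00, 12:30–12:45, 14:00–14:30.
Aarav ∩ Callum ∩ Eitan: 09:30–10:00, 11:30–11:45, 14:00–14:30.
Aarav ∩ Callum ∩ Eitan ∩ Oksana: 09:45–10:00, 14:00–14:30.
Total common minutes: 15 + 30 = 45.

45 minutes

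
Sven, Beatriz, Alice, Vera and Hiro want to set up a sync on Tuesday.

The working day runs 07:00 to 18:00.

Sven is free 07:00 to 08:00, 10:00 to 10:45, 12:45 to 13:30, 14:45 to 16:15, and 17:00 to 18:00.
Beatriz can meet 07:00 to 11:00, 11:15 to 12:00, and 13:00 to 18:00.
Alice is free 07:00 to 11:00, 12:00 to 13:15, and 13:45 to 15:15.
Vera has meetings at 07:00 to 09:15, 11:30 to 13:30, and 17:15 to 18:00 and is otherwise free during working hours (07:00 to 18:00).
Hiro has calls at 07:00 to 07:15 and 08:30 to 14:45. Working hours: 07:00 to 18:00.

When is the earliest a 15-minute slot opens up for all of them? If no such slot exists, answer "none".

14:45

Vera free within 07:00–18:00: 09:15–11:30, 13:30–17:15.
Hiro free within 07:00–18:00: 07:15–08:30, 14:45–18:00.
Sven ∩ Beatriz: 07:00–08:00, 10:00–10:45, 13:00–13:30, 14:45–16:15, 17:00–18:00.
Sven ∩ Beatriz ∩ Alice: 07:00–08:00, 10:00–10:45, 13:00–13:15, 14:45–15:15.
Sven ∩ Beatriz ∩ Alice ∩ Vera: 10:00–10:45, 14:45–15:15.
Sven ∩ Beatriz ∩ Alice ∩ Vera ∩ Hiro: 14:45–15:15.
Windows ≥ 15 min: 14:45–15:15.
Earliest such window starts at 14:45.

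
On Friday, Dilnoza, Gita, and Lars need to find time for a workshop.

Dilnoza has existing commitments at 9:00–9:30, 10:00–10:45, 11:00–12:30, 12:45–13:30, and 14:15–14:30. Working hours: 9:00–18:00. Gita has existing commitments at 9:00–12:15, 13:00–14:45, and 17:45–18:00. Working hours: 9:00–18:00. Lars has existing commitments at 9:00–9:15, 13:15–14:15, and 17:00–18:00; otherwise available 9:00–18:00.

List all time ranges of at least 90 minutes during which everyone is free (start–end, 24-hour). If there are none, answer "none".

Dilnoza free within 09:00–18:00: 09:30–10:00, 10:45–11:00, 12:30–12:45, 13:30–14:15, 14:30–18:00.
Gita free within 09:00–18:00: 12:15–13:00, 14:45–17:45.
Lars free within 09:00–18:00: 09:15–13:15, 14:15–17:00.
Dilnoza ∩ Gita: 12:30–12:45, 14:45–17:45.
Dilnoza ∩ Gita ∩ Lars: 12:30–12:45, 14:45–17:00.
Windows ≥ 90 min: 14:45–17:00.

14:45–17:00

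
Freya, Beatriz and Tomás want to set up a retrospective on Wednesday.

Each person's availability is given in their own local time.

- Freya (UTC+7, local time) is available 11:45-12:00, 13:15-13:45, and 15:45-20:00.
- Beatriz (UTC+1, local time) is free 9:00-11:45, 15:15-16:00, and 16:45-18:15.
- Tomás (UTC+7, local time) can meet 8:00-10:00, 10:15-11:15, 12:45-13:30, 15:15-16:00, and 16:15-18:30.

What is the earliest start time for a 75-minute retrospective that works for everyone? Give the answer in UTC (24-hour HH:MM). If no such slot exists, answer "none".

09:15

Freya → UTC: 04:45–05:00, 06:15–06:45, 08:45–13:00.
Beatriz → UTC: 08:00–10:45, 14:15–15:00, 15:45–17:15.
Tomás → UTC: 01:00–03:00, 03:15–04:15, 05:45–06:30, 08:15–09:00, 09:15–11:30.
Freya ∩ Beatriz: 08:45–10:45.
Freya ∩ Beatriz ∩ Tomás: 08:45–09:00, 09:15–10:45.
Windows ≥ 75 min: 09:15–10:45.
Earliest such window starts at 09:15.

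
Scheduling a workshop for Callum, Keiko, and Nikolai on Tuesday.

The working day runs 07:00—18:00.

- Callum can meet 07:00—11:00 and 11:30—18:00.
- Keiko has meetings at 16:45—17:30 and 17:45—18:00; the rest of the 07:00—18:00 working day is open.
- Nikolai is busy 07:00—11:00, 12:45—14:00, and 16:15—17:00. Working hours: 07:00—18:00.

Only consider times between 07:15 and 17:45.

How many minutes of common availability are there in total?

Keiko free within 07:00–18:00: 07:00–16:45, 17:30–17:45.
Nikolai free within 07:00–18:00: 11:00–12:45, 14:00–16:15, 17:00–18:00.
Callum ∩ Keiko: 07:00–11:00, 11:30–16:45, 17:30–17:45.
Callum ∩ Keiko ∩ Nikolai: 11:30–12:45, 14:00–16:15, 17:30–17:45.
Restricted to 07:15–17:45: 11:30–12:45, 14:00–16:15, 17:30–17:45.
Total common minutes: 75 + 135 + 15 = 225.

225 minutes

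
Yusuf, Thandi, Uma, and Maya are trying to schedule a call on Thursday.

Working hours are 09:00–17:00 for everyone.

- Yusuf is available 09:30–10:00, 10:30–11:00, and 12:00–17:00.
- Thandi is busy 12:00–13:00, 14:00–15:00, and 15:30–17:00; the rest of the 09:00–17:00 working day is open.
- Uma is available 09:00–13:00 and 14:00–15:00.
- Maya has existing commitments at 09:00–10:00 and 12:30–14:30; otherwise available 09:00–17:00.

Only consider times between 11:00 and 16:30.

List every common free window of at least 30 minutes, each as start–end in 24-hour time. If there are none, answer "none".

Thandi free within 09:00–17:00: 09:00–12:00, 13:00–14:00, 15:00–15:30.
Maya free within 09:00–17:00: 10:00–12:30, 14:30–17:00.
Yusuf ∩ Thandi: 09:30–10:00, 10:30–11:00, 13:00–14:00, 15:00–15:30.
Yusuf ∩ Thandi ∩ Uma: 09:30–10:00, 10:30–11:00.
Yusuf ∩ Thandi ∩ Uma ∩ Maya: 10:30–11:00.
Restricted to 11:00–16:30: (none).
Windows ≥ 30 min: (none).

none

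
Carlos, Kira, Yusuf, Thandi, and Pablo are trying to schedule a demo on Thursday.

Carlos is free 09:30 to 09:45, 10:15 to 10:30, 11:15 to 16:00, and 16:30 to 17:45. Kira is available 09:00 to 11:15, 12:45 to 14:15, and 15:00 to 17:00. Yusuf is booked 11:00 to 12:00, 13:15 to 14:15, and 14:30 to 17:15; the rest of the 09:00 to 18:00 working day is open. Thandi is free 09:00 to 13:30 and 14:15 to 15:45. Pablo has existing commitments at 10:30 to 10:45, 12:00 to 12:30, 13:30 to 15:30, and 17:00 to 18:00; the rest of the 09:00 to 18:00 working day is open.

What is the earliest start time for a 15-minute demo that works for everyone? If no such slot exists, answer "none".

09:30

Yusuf free within 09:00–18:00: 09:00–11:00, 12:00–13:15, 14:15–14:30, 17:15–18:00.
Pablo free within 09:00–18:00: 09:00–10:30, 10:45–12:00, 12:30–13:30, 15:30–17:00.
Carlos ∩ Kira: 09:30–09:45, 10:15–10:30, 12:45–14:15, 15:00–16:00, 16:30–17:00.
Carlos ∩ Kira ∩ Yusuf: 09:30–09:45, 10:15–10:30, 12:45–13:15.
Carlos ∩ Kira ∩ Yusuf ∩ Thandi: 09:30–09:45, 10:15–10:30, 12:45–13:15.
Carlos ∩ Kira ∩ Yusuf ∩ Thandi ∩ Pablo: 09:30–09:45, 10:15–10:30, 12:45–13:15.
Windows ≥ 15 min: 09:30–09:45, 10:15–10:30, 12:45–13:15.
Earliest such window starts at 09:30.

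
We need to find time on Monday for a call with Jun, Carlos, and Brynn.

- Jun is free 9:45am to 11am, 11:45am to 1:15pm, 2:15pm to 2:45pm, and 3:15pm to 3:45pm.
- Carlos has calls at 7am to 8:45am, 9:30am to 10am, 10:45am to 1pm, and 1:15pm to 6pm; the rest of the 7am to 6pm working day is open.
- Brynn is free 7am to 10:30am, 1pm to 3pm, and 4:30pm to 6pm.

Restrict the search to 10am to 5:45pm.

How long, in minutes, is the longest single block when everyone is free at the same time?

30 minutes

Carlos free within 07:00–18:00: 08:45–09:30, 10:00–10:45, 13:00–13:15.
Jun ∩ Carlos: 10:00–10:45, 13:00–13:15.
Jun ∩ Carlos ∩ Brynn: 10:00–10:30, 13:00–13:15.
Restricted to 10:00–17:45: 10:00–10:30, 13:00–13:15.
Common window lengths: 30, 15 min; longest is 30.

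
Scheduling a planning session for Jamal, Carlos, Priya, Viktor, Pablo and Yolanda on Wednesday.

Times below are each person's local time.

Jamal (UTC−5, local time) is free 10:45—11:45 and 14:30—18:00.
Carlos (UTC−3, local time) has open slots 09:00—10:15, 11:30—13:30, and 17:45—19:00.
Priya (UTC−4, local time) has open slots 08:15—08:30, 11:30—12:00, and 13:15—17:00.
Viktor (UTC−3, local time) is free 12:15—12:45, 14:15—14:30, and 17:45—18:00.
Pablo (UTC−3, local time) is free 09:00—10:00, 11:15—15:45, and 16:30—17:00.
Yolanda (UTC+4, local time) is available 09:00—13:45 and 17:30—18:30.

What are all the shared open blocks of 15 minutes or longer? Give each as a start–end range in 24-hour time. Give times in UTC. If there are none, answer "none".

none

Jamal → UTC: 15:45–16:45, 19:30–23:00.
Carlos → UTC: 12:00–13:15, 14:30–16:30, 20:45–22:00.
Priya → UTC: 12:15–12:30, 15:30–16:00, 17:15–21:00.
Viktor → UTC: 15:15–15:45, 17:15–17:30, 20:45–21:00.
Pablo → UTC: 12:00–13:00, 14:15–18:45, 19:30–20:00.
Yolanda → UTC: 05:00–09:45, 13:30–14:30.
Jamal ∩ Carlos: 15:45–16:30, 20:45–22:00.
Jamal ∩ Carlos ∩ Priya: 15:45–16:00, 20:45–21:00.
Jamal ∩ Carlos ∩ Priya ∩ Viktor: 20:45–21:00.
Jamal ∩ Carlos ∩ Priya ∩ Viktor ∩ Pablo: (none).
Jamal ∩ Carlos ∩ Priya ∩ Viktor ∩ Pablo ∩ Yolanda: (none).
Windows ≥ 15 min: (none).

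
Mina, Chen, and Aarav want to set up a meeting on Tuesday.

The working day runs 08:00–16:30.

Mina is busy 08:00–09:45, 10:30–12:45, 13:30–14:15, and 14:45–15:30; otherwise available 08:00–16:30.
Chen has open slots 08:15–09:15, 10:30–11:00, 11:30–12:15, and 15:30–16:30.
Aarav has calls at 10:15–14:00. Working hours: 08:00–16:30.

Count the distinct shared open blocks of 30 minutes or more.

Mina free within 08:00–16:30: 09:45–10:30, 12:45–13:30, 14:15–14:45, 15:30–16:30.
Aarav free within 08:00–16:30: 08:00–10:15, 14:00–16:30.
Mina ∩ Chen: 15:30–16:30.
Mina ∩ Chen ∩ Aarav: 15:30–16:30.
Windows ≥ 30 min: 15:30–16:30.
That's 1 window.

1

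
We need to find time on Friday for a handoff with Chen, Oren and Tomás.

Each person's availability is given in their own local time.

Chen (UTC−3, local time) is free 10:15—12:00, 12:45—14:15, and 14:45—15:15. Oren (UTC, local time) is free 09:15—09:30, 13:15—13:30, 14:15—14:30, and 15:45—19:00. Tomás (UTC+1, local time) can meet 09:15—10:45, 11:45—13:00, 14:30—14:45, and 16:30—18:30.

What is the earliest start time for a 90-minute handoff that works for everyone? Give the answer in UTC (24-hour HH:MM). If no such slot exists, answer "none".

Chen → UTC: 13:15–15:00, 15:45–17:15, 17:45–18:15.
Oren → UTC: 09:15–09:30, 13:15–13:30, 14:15–14:30, 15:45–19:00.
Tomás → UTC: 08:15–09:45, 10:45–12:00, 13:30–13:45, 15:30–17:30.
Chen ∩ Oren: 13:15–13:30, 14:15–14:30, 15:45–17:15, 17:45–18:15.
Chen ∩ Oren ∩ Tomás: 15:45–17:15.
Windows ≥ 90 min: 15:45–17:15.
Earliest such window starts at 15:45.

15:45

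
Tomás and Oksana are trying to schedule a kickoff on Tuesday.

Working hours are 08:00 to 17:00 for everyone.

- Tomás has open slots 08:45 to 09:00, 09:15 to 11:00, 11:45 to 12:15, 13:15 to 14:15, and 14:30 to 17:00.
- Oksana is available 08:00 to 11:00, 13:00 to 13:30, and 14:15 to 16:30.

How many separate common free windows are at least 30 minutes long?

2

Tomás ∩ Oksana: 08:45–09:00, 09:15–11:00, 13:15–13:30, 14:30–16:30.
Windows ≥ 30 min: 09:15–11:00, 14:30–16:30.
That's 2 windows.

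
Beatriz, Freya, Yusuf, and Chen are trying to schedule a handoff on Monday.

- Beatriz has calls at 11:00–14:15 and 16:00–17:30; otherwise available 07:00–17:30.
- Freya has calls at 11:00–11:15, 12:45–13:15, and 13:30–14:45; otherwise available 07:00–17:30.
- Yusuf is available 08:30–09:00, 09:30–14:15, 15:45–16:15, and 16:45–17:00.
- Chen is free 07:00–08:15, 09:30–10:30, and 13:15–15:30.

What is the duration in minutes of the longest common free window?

Beatriz free within 07:00–17:30: 07:00–11:00, 14:15–16:00.
Freya free within 07:00–17:30: 07:00–11:00, 11:15–12:45, 13:15–13:30, 14:45–17:30.
Beatriz ∩ Freya: 07:00–11:00, 14:45–16:00.
Beatriz ∩ Freya ∩ Yusuf: 08:30–09:00, 09:30–11:00, 15:45–16:00.
Beatriz ∩ Freya ∩ Yusuf ∩ Chen: 09:30–10:30.
Single common window of 60 minutes.

60 minutes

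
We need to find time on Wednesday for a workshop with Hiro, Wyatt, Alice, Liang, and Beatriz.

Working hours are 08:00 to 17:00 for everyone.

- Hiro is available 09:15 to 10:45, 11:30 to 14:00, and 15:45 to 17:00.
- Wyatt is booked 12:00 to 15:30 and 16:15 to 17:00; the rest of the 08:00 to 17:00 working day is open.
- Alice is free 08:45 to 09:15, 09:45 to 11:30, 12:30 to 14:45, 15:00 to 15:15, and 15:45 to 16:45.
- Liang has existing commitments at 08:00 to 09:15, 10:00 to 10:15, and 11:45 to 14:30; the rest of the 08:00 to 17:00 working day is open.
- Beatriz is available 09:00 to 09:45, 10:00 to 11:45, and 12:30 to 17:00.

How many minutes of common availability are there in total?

60 minutes

Wyatt free within 08:00–17:00: 08:00–12:00, 15:30–16:15.
Liang free within 08:00–17:00: 09:15–10:00, 10:15–11:45, 14:30–17:00.
Hiro ∩ Wyatt: 09:15–10:45, 11:30–12:00, 15:45–16:15.
Hiro ∩ Wyatt ∩ Alice: 09:45–10:45, 15:45–16:15.
Hiro ∩ Wyatt ∩ Alice ∩ Liang: 09:45–10:00, 10:15–10:45, 15:45–16:15.
Hiro ∩ Wyatt ∩ Alice ∩ Liang ∩ Beatriz: 10:15–10:45, 15:45–16:15.
Total common minutes: 30 + 30 = 60.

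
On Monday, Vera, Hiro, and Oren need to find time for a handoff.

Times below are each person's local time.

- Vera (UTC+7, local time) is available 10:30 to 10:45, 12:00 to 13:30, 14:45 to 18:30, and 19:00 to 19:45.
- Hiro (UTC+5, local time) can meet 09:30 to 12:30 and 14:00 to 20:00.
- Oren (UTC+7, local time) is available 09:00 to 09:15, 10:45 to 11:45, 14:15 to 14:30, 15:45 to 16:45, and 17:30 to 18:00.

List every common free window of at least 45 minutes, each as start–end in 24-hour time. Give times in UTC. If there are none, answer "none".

Vera → UTC: 03:30–03:45, 05:00–06:30, 07:45–11:30, 12:00–12:45.
Hiro → UTC: 04:30–07:30, 09:00–15:00.
Oren → UTC: 02:00–02:15, 03:45–04:45, 07:15–07:30, 08:45–09:45, 10:30–11:00.
Vera ∩ Hiro: 05:00–06:30, 09:00–11:30, 12:00–12:45.
Vera ∩ Hiro ∩ Oren: 09:00–09:45, 10:30–11:00.
Windows ≥ 45 min: 09:00–09:45.

09:00–09:45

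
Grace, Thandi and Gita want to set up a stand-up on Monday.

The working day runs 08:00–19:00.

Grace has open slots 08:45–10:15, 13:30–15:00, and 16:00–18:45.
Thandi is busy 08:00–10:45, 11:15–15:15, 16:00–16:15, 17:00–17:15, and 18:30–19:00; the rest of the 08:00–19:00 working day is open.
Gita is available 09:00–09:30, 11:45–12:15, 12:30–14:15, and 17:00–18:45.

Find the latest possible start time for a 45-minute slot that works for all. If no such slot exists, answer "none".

Thandi free within 08:00–19:00: 10:45–11:15, 15:15–16:00, 16:15–17:00, 17:15–18:30.
Grace ∩ Thandi: 16:15–17:00, 17:15–18:30.
Grace ∩ Thandi ∩ Gita: 17:15–18:30.
Windows ≥ 45 min: 17:15–18:30.
Latest start in the last window 17:15–18:30 is 18:30 − 45 min = 17:45.

17:45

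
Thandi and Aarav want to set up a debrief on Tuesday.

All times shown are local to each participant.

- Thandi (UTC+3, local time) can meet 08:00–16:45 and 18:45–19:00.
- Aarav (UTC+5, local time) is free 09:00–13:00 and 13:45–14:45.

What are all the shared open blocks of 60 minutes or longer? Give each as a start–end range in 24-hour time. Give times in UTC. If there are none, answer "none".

05:00–08:00, 08:45–09:45

Thandi → UTC: 05:00–13:45, 15:45–16:00.
Aarav → UTC: 04:00–08:00, 08:45–09:45.
Thandi ∩ Aarav: 05:00–08:00, 08:45–09:45.
Windows ≥ 60 min: 05:00–08:00, 08:45–09:45.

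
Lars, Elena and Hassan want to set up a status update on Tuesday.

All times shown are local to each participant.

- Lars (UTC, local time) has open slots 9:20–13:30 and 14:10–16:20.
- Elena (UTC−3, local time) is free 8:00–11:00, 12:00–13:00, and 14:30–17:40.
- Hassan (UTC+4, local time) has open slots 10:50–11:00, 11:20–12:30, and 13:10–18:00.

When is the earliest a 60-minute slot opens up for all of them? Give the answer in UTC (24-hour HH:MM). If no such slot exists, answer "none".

Lars → UTC: 09:20–13:30, 14:10–16:20.
Elena → UTC: 11:00–14:00, 15:00–16:00, 17:30–20:40.
Hassan → UTC: 06:50–07:00, 07:20–08:30, 09:10–14:00.
Lars ∩ Elena: 11:00–13:30, 15:00–16:00.
Lars ∩ Elena ∩ Hassan: 11:00–13:30.
Windows ≥ 60 min: 11:00–13:30.
Earliest such window starts at 11:00.

11:00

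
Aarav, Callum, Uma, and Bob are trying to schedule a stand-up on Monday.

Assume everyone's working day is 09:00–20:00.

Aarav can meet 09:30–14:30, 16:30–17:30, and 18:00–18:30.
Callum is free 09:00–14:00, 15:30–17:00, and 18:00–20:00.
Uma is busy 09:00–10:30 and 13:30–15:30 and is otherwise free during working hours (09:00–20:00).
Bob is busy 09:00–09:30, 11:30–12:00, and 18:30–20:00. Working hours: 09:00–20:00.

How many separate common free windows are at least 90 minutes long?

1

Uma free within 09:00–20:00: 10:30–13:30, 15:30–20:00.
Bob free within 09:00–20:00: 09:30–11:30, 12:00–18:30.
Aarav ∩ Callum: 09:30–14:00, 16:30–17:00, 18:00–18:30.
Aarav ∩ Callum ∩ Uma: 10:30–13:30, 16:30–17:00, 18:00–18:30.
Aarav ∩ Callum ∩ Uma ∩ Bob: 10:30–11:30, 12:00–13:30, 16:30–17:00, 18:00–18:30.
Windows ≥ 90 min: 12:00–13:30.
That's 1 window.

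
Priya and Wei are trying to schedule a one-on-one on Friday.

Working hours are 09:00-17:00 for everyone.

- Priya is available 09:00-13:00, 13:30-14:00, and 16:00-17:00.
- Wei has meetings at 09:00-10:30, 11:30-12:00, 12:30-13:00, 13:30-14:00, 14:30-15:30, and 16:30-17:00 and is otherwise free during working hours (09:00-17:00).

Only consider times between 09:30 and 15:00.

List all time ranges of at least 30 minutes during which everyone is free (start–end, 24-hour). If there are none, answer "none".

10:30–11:30, 12:00–12:30

Wei free within 09:00–17:00: 10:30–11:30, 12:00–12:30, 13:00–13:30, 14:00–14:30, 15:30–16:30.
Priya ∩ Wei: 10:30–11:30, 12:00–12:30, 16:00–16:30.
Restricted to 09:30–15:00: 10:30–11:30, 12:00–12:30.
Windows ≥ 30 min: 10:30–11:30, 12:00–12:30.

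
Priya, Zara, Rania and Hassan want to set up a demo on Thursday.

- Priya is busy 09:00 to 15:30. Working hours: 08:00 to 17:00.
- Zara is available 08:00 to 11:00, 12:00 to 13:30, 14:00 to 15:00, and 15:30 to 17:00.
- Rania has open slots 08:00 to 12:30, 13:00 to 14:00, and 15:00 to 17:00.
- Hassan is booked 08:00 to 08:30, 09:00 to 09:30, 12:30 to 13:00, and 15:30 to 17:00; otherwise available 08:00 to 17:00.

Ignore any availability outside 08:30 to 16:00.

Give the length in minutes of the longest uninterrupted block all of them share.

Priya free within 08:00–17:00: 08:00–09:00, 15:30–17:00.
Hassan free within 08:00–17:00: 08:30–09:00, 09:30–12:30, 13:00–15:30.
Priya ∩ Zara: 08:00–09:00, 15:30–17:00.
Priya ∩ Zara ∩ Rania: 08:00–09:00, 15:30–17:00.
Priya ∩ Zara ∩ Rania ∩ Hassan: 08:30–09:00.
Restricted to 08:30–16:00: 08:30–09:00.
Single common window of 30 minutes.

30 minutes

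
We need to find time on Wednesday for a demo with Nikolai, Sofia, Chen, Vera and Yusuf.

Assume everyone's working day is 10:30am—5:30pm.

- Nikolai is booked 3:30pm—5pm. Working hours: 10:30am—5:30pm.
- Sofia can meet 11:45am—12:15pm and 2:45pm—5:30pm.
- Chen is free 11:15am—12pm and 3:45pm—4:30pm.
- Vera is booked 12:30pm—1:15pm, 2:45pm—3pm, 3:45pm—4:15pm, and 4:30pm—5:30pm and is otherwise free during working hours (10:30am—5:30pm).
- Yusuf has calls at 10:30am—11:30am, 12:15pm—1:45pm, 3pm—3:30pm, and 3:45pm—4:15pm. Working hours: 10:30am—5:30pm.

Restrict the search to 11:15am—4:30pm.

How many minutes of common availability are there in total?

15 minutes

Nikolai free within 10:30–17:30: 10:30–15:30, 17:00–17:30.
Vera free within 10:30–17:30: 10:30–12:30, 13:15–14:45, 15:00–15:45, 16:15–16:30.
Yusuf free within 10:30–17:30: 11:30–12:15, 13:45–15:00, 15:30–15:45, 16:15–17:30.
Nikolai ∩ Sofia: 11:45–12:15, 14:45–15:30, 17:00–17:30.
Nikolai ∩ Sofia ∩ Chen: 11:45–12:00.
Nikolai ∩ Sofia ∩ Chen ∩ Vera: 11:45–12:00.
Nikolai ∩ Sofia ∩ Chen ∩ Vera ∩ Yusuf: 11:45–12:00.
Restricted to 11:15–16:30: 11:45–12:00.
Total common minutes: 15.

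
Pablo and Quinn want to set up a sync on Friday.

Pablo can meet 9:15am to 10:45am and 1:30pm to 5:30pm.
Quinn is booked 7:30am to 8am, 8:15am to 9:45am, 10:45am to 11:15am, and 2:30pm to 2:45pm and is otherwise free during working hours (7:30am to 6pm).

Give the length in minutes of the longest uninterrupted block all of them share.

Quinn free within 07:30–18:00: 08:00–08:15, 09:45–10:45, 11:15–14:30, 14:45–18:00.
Pablo ∩ Quinn: 09:45–10:45, 13:30–14:30, 14:45–17:30.
Common window lengths: 60, 60, 165 min; longest is 165.

165 minutes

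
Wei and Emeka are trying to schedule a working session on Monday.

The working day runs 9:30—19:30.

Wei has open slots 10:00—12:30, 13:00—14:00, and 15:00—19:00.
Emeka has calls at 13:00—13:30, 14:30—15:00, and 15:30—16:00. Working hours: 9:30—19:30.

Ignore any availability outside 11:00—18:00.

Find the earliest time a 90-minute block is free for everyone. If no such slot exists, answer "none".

11:00

Emeka free within 09:30–19:30: 09:30–13:00, 13:30–14:30, 15:00–15:30, 16:00–19:30.
Wei ∩ Emeka: 10:00–12:30, 13:30–14:00, 15:00–15:30, 16:00–19:00.
Restricted to 11:00–18:00: 11:00–12:30, 13:30–14:00, 15:00–15:30, 16:00–18:00.
Windows ≥ 90 min: 11:00–12:30, 16:00–18:00.
Earliest such window starts at 11:00.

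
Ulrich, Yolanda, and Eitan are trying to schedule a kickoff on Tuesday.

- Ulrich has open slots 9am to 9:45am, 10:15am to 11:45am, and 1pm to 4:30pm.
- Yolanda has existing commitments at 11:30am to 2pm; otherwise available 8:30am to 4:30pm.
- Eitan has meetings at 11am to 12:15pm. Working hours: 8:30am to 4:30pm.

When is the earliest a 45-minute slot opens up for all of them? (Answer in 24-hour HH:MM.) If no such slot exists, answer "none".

09:00

Yolanda free within 08:30–16:30: 08:30–11:30, 14:00–16:30.
Eitan free within 08:30–16:30: 08:30–11:00, 12:15–16:30.
Ulrich ∩ Yolanda: 09:00–09:45, 10:15–11:30, 14:00–16:30.
Ulrich ∩ Yolanda ∩ Eitan: 09:00–09:45, 10:15–11:00, 14:00–16:30.
Windows ≥ 45 min: 09:00–09:45, 10:15–11:00, 14:00–16:30.
Earliest such window starts at 09:00.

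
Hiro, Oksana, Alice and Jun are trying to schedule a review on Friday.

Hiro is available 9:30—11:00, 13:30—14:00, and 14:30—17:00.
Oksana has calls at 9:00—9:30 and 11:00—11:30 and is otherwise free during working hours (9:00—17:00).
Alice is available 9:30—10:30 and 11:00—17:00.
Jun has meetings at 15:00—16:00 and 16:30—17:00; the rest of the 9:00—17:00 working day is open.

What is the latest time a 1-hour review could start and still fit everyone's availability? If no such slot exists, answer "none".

Oksana free within 09:00–17:00: 09:30–11:00, 11:30–17:00.
Jun free within 09:00–17:00: 09:00–15:00, 16:00–16:30.
Hiro ∩ Oksana: 09:30–11:00, 13:30–14:00, 14:30–17:00.
Hiro ∩ Oksana ∩ Alice: 09:30–10:30, 13:30–14:00, 14:30–17:00.
Hiro ∩ Oksana ∩ Alice ∩ Jun: 09:30–10:30, 13:30–14:00, 14:30–15:00, 16:00–16:30.
Windows ≥ 60 min: 09:30–10:30.
Latest start in the last window 09:30–10:30 is 10:30 − 60 min = 09:30.

09:30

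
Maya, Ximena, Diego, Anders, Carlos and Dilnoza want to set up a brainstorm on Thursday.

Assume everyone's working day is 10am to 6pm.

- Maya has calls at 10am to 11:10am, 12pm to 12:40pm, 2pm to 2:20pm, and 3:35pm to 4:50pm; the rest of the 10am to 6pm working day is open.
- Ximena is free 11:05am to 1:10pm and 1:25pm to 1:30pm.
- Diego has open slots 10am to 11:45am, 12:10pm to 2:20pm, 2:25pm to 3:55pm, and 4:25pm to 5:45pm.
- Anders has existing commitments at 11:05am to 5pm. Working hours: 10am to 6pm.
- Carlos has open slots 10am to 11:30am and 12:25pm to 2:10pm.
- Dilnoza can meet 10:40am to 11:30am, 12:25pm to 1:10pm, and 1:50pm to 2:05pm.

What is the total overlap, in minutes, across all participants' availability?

0 minutes

Maya free within 10:00–18:00: 11:10–12:00, 12:40–14:00, 14:20–15:35, 16:50–18:00.
Anders free within 10:00–18:00: 10:00–11:05, 17:00–18:00.
Maya ∩ Ximena: 11:10–12:00, 12:40–13:10, 13:25–13:30.
Maya ∩ Ximena ∩ Diego: 11:10–11:45, 12:40–13:10, 13:25–13:30.
Maya ∩ Ximena ∩ Diego ∩ Anders: (none).
Maya ∩ Ximena ∩ Diego ∩ Anders ∩ Carlos: (none).
Maya ∩ Ximena ∩ Diego ∩ Anders ∩ Carlos ∩ Dilnoza: (none).
Total common minutes: 0.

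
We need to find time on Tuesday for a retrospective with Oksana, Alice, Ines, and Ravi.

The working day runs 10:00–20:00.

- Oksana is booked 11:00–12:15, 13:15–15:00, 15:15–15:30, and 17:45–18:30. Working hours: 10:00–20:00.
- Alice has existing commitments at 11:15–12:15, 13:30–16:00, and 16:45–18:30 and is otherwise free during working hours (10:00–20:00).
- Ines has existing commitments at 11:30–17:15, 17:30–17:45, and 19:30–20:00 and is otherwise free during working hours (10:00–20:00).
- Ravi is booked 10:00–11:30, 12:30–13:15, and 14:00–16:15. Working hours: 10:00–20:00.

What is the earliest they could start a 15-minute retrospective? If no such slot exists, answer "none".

18:30

Oksana free within 10:00–20:00: 10:00–11:00, 12:15–13:15, 15:00–15:15, 15:30–17:45, 18:30–20:00.
Alice free within 10:00–20:00: 10:00–11:15, 12:15–13:30, 16:00–16:45, 18:30–20:00.
Ines free within 10:00–20:00: 10:00–11:30, 17:15–17:30, 17:45–19:30.
Ravi free within 10:00–20:00: 11:30–12:30, 13:15–14:00, 16:15–20:00.
Oksana ∩ Alice: 10:00–11:00, 12:15–13:15, 16:00–16:45, 18:30–20:00.
Oksana ∩ Alice ∩ Ines: 10:00–11:00, 18:30–19:30.
Oksana ∩ Alice ∩ Ines ∩ Ravi: 18:30–19:30.
Windows ≥ 15 min: 18:30–19:30.
Earliest such window starts at 18:30.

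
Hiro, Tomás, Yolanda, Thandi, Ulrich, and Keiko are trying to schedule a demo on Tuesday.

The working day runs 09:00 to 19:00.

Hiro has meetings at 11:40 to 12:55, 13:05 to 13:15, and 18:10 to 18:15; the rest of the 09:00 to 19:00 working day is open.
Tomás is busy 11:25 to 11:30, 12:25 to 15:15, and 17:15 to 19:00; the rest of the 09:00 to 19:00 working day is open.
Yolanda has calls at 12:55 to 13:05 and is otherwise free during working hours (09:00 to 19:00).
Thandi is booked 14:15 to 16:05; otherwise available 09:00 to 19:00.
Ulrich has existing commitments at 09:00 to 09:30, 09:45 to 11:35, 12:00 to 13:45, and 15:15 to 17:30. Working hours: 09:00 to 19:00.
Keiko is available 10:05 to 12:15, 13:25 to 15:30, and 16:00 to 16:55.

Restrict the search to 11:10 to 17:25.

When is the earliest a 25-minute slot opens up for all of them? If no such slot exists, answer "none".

none

Hiro free within 09:00–19:00: 09:00–11:40, 12:55–13:05, 13:15–18:10, 18:15–19:00.
Tomás free within 09:00–19:00: 09:00–11:25, 11:30–12:25, 15:15–17:15.
Yolanda free within 09:00–19:00: 09:00–12:55, 13:05–19:00.
Thandi free within 09:00–19:00: 09:00–14:15, 16:05–19:00.
Ulrich free within 09:00–19:00: 09:30–09:45, 11:35–12:00, 13:45–15:15, 17:30–19:00.
Hiro ∩ Tomás: 09:00–11:25, 11:30–11:40, 15:15–17:15.
Hiro ∩ Tomás ∩ Yolanda: 09:00–11:25, 11:30–11:40, 15:15–17:15.
Hiro ∩ Tomás ∩ Yolanda ∩ Thandi: 09:00–11:25, 11:30–11:40, 16:05–17:15.
Hiro ∩ Tomás ∩ Yolanda ∩ Thandi ∩ Ulrich: 09:30–09:45, 11:35–11:40.
Hiro ∩ Tomás ∩ Yolanda ∩ Thandi ∩ Ulrich ∩ Keiko: 11:35–11:40.
Restricted to 11:10–17:25: 11:35–11:40.
Windows ≥ 25 min: (none).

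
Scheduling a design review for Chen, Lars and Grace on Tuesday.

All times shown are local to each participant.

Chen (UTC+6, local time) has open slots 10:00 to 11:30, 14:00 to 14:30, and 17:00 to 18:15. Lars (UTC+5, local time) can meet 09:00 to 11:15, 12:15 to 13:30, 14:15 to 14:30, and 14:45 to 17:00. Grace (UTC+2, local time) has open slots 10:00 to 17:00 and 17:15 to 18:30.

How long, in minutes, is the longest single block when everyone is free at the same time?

Chen → UTC: 04:00–05:30, 08:00–08:30, 11:00–12:15.
Lars → UTC: 04:00–06:15, 07:15–08:30, 09:15–09:30, 09:45–12:00.
Grace → UTC: 08:00–15:00, 15:15–16:30.
Chen ∩ Lars: 04:00–05:30, 08:00–08:30, 11:00–12:00.
Chen ∩ Lars ∩ Grace: 08:00–08:30, 11:00–12:00.
Common window lengths: 30, 60 min; longest is 60.

60 minutes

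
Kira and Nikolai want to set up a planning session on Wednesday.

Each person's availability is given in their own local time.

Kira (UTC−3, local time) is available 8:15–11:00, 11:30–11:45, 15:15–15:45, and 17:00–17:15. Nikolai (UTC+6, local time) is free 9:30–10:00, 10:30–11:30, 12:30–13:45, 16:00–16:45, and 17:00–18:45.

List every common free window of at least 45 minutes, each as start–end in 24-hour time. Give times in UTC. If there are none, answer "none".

Kira → UTC: 11:15–14:00, 14:30–14:45, 18:15–18:45, 20:00–20:15.
Nikolai → UTC: 03:30–04:00, 04:30–05:30, 06:30–07:45, 10:00–10:45, 11:00–12:45.
Kira ∩ Nikolai: 11:15–12:45.
Windows ≥ 45 min: 11:15–12:45.

11:15–12:45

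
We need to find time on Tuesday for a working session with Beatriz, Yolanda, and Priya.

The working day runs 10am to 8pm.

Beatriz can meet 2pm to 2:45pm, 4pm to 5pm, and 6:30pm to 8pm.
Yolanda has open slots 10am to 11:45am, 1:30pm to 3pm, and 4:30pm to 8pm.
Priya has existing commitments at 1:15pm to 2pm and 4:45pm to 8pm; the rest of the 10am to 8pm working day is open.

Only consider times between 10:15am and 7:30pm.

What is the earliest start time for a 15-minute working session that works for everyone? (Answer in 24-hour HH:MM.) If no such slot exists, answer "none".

Priya free within 10:00–20:00: 10:00–13:15, 14:00–16:45.
Beatriz ∩ Yolanda: 14:00–14:45, 16:30–17:00, 18:30–20:00.
Beatriz ∩ Yolanda ∩ Priya: 14:00–14:45, 16:30–16:45.
Restricted to 10:15–19:30: 14:00–14:45, 16:30–16:45.
Windows ≥ 15 min: 14:00–14:45, 16:30–16:45.
Earliest such window starts at 14:00.

14:00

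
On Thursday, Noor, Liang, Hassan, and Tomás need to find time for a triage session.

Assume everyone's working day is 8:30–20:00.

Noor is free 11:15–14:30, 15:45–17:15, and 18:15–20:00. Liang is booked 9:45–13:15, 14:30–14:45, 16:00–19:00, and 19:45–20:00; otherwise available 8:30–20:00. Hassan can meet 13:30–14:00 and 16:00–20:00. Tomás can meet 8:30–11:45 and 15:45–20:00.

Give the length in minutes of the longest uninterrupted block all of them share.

Liang free within 08:30–20:00: 08:30–09:45, 13:15–14:30, 14:45–16:00, 19:00–19:45.
Noor ∩ Liang: 13:15–14:30, 15:45–16:00, 19:00–19:45.
Noor ∩ Liang ∩ Hassan: 13:30–14:00, 19:00–19:45.
Noor ∩ Liang ∩ Hassan ∩ Tomás: 19:00–19:45.
Single common window of 45 minutes.

45 minutes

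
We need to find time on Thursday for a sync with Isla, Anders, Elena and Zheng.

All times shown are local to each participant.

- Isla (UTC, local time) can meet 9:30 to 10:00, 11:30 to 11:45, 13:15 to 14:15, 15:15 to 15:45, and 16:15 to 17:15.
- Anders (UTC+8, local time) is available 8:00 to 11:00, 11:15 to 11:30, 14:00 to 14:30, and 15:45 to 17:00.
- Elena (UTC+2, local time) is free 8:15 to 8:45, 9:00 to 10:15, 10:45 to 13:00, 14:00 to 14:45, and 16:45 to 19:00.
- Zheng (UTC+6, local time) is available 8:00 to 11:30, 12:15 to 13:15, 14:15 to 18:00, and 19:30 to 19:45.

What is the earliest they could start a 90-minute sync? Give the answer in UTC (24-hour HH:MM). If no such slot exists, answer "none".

none

Isla → UTC: 09:30–10:00, 11:30–11:45, 13:15–14:15, 15:15–15:45, 16:15–17:15.
Anders → UTC: 00:00–03:00, 03:15–03:30, 06:00–06:30, 07:45–09:00.
Elena → UTC: 06:15–06:45, 07:00–08:15, 08:45–11:00, 12:00–12:45, 14:45–17:00.
Zheng → UTC: 02:00–05:30, 06:15–07:15, 08:15–12:00, 13:30–13:45.
Isla ∩ Anders: (none).
Isla ∩ Anders ∩ Elena: (none).
Isla ∩ Anders ∩ Elena ∩ Zheng: (none).
Windows ≥ 90 min: (none).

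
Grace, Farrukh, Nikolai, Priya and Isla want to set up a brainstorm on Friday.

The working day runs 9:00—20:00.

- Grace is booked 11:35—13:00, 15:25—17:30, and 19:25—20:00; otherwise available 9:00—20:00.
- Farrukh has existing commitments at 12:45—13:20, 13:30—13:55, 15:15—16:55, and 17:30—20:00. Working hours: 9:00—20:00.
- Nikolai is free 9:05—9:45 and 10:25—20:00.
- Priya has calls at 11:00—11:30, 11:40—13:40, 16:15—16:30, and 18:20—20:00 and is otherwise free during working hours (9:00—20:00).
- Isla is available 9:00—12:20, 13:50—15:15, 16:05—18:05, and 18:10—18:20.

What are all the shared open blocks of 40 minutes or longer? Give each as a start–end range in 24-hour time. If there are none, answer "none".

09:05–09:45, 13:55–15:15

Grace free within 09:00–20:00: 09:00–11:35, 13:00–15:25, 17:30–19:25.
Farrukh free within 09:00–20:00: 09:00–12:45, 13:20–13:30, 13:55–15:15, 16:55–17:30.
Priya free within 09:00–20:00: 09:00–11:00, 11:30–11:40, 13:40–16:15, 16:30–18:20.
Grace ∩ Farrukh: 09:00–11:35, 13:20–13:30, 13:55–15:15.
Grace ∩ Farrukh ∩ Nikolai: 09:05–09:45, 10:25–11:35, 13:20–13:30, 13:55–15:15.
Grace ∩ Farrukh ∩ Nikolai ∩ Priya: 09:05–09:45, 10:25–11:00, 11:30–11:35, 13:55–15:15.
Grace ∩ Farrukh ∩ Nikolai ∩ Priya ∩ Isla: 09:05–09:45, 10:25–11:00, 11:30–11:35, 13:55–15:15.
Windows ≥ 40 min: 09:05–09:45, 13:55–15:15.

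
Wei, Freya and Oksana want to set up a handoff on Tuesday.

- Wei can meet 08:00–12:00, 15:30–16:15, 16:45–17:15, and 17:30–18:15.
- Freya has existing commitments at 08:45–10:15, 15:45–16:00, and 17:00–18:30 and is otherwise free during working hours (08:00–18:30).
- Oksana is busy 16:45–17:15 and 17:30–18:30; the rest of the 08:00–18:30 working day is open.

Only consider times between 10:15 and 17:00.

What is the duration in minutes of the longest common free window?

105 minutes

Freya free within 08:00–18:30: 08:00–08:45, 10:15–15:45, 16:00–17:00.
Oksana free within 08:00–18:30: 08:00–16:45, 17:15–17:30.
Wei ∩ Freya: 08:00–08:45, 10:15–12:00, 15:30–15:45, 16:00–16:15, 16:45–17:00.
Wei ∩ Freya ∩ Oksana: 08:00–08:45, 10:15–12:00, 15:30–15:45, 16:00–16:15.
Restricted to 10:15–17:00: 10:15–12:00, 15:30–15:45, 16:00–16:15.
Common window lengths: 105, 15, 15 min; longest is 105.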